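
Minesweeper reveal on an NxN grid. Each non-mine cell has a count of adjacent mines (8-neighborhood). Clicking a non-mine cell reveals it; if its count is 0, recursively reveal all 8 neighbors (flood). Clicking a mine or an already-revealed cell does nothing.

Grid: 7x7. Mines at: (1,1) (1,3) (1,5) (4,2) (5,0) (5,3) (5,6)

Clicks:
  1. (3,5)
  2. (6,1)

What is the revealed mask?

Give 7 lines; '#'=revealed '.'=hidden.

Click 1 (3,5) count=0: revealed 12 new [(2,3) (2,4) (2,5) (2,6) (3,3) (3,4) (3,5) (3,6) (4,3) (4,4) (4,5) (4,6)] -> total=12
Click 2 (6,1) count=1: revealed 1 new [(6,1)] -> total=13

Answer: .......
.......
...####
...####
...####
.......
.#.....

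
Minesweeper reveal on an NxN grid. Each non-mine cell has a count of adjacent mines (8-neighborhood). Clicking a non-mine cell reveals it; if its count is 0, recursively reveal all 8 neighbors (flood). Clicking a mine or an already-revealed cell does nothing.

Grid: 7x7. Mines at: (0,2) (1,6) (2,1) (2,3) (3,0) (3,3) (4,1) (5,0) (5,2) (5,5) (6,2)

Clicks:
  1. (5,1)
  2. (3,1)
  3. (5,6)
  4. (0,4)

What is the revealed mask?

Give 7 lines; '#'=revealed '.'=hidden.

Answer: ...###.
...###.
.......
.#.....
.......
.#....#
.......

Derivation:
Click 1 (5,1) count=4: revealed 1 new [(5,1)] -> total=1
Click 2 (3,1) count=3: revealed 1 new [(3,1)] -> total=2
Click 3 (5,6) count=1: revealed 1 new [(5,6)] -> total=3
Click 4 (0,4) count=0: revealed 6 new [(0,3) (0,4) (0,5) (1,3) (1,4) (1,5)] -> total=9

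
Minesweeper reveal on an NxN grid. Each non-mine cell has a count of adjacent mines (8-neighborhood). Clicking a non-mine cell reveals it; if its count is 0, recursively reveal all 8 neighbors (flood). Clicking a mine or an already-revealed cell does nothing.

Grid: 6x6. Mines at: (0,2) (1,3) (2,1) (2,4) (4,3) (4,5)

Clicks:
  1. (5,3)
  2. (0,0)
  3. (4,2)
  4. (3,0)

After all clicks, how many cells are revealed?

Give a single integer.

Answer: 7

Derivation:
Click 1 (5,3) count=1: revealed 1 new [(5,3)] -> total=1
Click 2 (0,0) count=0: revealed 4 new [(0,0) (0,1) (1,0) (1,1)] -> total=5
Click 3 (4,2) count=1: revealed 1 new [(4,2)] -> total=6
Click 4 (3,0) count=1: revealed 1 new [(3,0)] -> total=7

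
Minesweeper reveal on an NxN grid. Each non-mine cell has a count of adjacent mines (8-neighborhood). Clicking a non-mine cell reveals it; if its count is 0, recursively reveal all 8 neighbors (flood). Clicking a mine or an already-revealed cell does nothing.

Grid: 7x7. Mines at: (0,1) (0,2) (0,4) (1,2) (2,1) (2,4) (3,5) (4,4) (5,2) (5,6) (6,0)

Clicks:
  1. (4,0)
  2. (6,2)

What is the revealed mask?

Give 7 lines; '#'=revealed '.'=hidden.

Click 1 (4,0) count=0: revealed 6 new [(3,0) (3,1) (4,0) (4,1) (5,0) (5,1)] -> total=6
Click 2 (6,2) count=1: revealed 1 new [(6,2)] -> total=7

Answer: .......
.......
.......
##.....
##.....
##.....
..#....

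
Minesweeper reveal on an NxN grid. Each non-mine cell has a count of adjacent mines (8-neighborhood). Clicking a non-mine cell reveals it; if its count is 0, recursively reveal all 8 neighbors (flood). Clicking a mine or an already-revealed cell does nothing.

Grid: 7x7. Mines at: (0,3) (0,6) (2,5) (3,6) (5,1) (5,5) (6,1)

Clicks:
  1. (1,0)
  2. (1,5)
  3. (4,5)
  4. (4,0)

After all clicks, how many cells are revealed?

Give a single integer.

Click 1 (1,0) count=0: revealed 29 new [(0,0) (0,1) (0,2) (1,0) (1,1) (1,2) (1,3) (1,4) (2,0) (2,1) (2,2) (2,3) (2,4) (3,0) (3,1) (3,2) (3,3) (3,4) (4,0) (4,1) (4,2) (4,3) (4,4) (5,2) (5,3) (5,4) (6,2) (6,3) (6,4)] -> total=29
Click 2 (1,5) count=2: revealed 1 new [(1,5)] -> total=30
Click 3 (4,5) count=2: revealed 1 new [(4,5)] -> total=31
Click 4 (4,0) count=1: revealed 0 new [(none)] -> total=31

Answer: 31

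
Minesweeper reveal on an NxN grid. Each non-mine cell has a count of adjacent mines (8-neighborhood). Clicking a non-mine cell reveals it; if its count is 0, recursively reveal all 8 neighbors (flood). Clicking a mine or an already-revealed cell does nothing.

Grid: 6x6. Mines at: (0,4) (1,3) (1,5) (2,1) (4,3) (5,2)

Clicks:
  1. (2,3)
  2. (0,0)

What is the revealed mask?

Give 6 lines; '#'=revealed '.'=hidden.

Answer: ###...
###...
...#..
......
......
......

Derivation:
Click 1 (2,3) count=1: revealed 1 new [(2,3)] -> total=1
Click 2 (0,0) count=0: revealed 6 new [(0,0) (0,1) (0,2) (1,0) (1,1) (1,2)] -> total=7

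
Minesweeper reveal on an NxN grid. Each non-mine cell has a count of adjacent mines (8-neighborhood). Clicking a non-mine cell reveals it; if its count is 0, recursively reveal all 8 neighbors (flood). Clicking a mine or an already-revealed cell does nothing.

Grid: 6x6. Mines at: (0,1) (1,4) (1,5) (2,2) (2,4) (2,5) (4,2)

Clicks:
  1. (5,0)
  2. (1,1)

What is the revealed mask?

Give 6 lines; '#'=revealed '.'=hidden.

Click 1 (5,0) count=0: revealed 10 new [(1,0) (1,1) (2,0) (2,1) (3,0) (3,1) (4,0) (4,1) (5,0) (5,1)] -> total=10
Click 2 (1,1) count=2: revealed 0 new [(none)] -> total=10

Answer: ......
##....
##....
##....
##....
##....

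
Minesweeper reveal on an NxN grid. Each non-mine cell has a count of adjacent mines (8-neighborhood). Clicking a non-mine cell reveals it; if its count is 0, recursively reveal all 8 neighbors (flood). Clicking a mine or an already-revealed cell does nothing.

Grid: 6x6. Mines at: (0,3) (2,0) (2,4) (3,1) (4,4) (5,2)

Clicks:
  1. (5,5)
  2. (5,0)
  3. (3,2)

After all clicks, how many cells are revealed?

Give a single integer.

Answer: 6

Derivation:
Click 1 (5,5) count=1: revealed 1 new [(5,5)] -> total=1
Click 2 (5,0) count=0: revealed 4 new [(4,0) (4,1) (5,0) (5,1)] -> total=5
Click 3 (3,2) count=1: revealed 1 new [(3,2)] -> total=6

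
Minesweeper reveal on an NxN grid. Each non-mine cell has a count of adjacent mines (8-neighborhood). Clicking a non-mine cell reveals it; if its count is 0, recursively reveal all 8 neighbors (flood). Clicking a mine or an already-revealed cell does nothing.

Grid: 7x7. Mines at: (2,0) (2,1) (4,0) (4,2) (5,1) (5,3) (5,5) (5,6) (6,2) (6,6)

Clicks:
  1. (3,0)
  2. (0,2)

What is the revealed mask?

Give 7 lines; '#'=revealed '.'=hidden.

Click 1 (3,0) count=3: revealed 1 new [(3,0)] -> total=1
Click 2 (0,2) count=0: revealed 28 new [(0,0) (0,1) (0,2) (0,3) (0,4) (0,5) (0,6) (1,0) (1,1) (1,2) (1,3) (1,4) (1,5) (1,6) (2,2) (2,3) (2,4) (2,5) (2,6) (3,2) (3,3) (3,4) (3,5) (3,6) (4,3) (4,4) (4,5) (4,6)] -> total=29

Answer: #######
#######
..#####
#.#####
...####
.......
.......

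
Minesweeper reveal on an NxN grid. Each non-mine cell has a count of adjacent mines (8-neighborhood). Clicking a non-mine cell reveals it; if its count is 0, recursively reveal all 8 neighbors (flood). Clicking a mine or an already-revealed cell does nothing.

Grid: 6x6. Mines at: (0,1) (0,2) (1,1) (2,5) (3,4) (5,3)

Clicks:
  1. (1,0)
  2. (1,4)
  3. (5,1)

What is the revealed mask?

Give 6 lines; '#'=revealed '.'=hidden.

Click 1 (1,0) count=2: revealed 1 new [(1,0)] -> total=1
Click 2 (1,4) count=1: revealed 1 new [(1,4)] -> total=2
Click 3 (5,1) count=0: revealed 15 new [(2,0) (2,1) (2,2) (2,3) (3,0) (3,1) (3,2) (3,3) (4,0) (4,1) (4,2) (4,3) (5,0) (5,1) (5,2)] -> total=17

Answer: ......
#...#.
####..
####..
####..
###...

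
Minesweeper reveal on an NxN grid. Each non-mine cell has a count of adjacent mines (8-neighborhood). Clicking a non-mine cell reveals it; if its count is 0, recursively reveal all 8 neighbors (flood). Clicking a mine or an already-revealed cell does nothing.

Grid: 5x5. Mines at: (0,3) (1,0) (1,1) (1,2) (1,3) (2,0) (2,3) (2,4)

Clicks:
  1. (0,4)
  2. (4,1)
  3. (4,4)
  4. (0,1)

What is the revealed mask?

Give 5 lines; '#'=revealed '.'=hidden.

Click 1 (0,4) count=2: revealed 1 new [(0,4)] -> total=1
Click 2 (4,1) count=0: revealed 10 new [(3,0) (3,1) (3,2) (3,3) (3,4) (4,0) (4,1) (4,2) (4,3) (4,4)] -> total=11
Click 3 (4,4) count=0: revealed 0 new [(none)] -> total=11
Click 4 (0,1) count=3: revealed 1 new [(0,1)] -> total=12

Answer: .#..#
.....
.....
#####
#####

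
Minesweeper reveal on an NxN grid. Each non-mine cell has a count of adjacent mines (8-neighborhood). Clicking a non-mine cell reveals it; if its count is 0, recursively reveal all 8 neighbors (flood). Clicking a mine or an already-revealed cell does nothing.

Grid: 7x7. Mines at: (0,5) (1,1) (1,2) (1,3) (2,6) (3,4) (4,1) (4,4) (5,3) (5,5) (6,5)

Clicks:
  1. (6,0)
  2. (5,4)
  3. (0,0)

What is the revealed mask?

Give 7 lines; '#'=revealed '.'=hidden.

Answer: #......
.......
.......
.......
.......
###.#..
###....

Derivation:
Click 1 (6,0) count=0: revealed 6 new [(5,0) (5,1) (5,2) (6,0) (6,1) (6,2)] -> total=6
Click 2 (5,4) count=4: revealed 1 new [(5,4)] -> total=7
Click 3 (0,0) count=1: revealed 1 new [(0,0)] -> total=8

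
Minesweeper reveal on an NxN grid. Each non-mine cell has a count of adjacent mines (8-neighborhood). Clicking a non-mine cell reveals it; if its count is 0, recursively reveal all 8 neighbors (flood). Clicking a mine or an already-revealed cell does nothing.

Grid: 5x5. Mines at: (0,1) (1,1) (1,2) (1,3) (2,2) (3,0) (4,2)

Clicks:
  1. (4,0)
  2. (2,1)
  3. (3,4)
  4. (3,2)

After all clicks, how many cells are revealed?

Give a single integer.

Click 1 (4,0) count=1: revealed 1 new [(4,0)] -> total=1
Click 2 (2,1) count=4: revealed 1 new [(2,1)] -> total=2
Click 3 (3,4) count=0: revealed 6 new [(2,3) (2,4) (3,3) (3,4) (4,3) (4,4)] -> total=8
Click 4 (3,2) count=2: revealed 1 new [(3,2)] -> total=9

Answer: 9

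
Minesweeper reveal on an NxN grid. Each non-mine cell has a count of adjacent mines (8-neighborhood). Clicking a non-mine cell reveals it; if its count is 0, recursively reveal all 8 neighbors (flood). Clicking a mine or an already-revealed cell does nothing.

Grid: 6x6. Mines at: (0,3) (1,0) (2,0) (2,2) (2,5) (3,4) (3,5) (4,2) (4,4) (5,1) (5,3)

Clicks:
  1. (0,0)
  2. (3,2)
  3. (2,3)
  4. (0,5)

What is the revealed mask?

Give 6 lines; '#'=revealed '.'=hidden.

Click 1 (0,0) count=1: revealed 1 new [(0,0)] -> total=1
Click 2 (3,2) count=2: revealed 1 new [(3,2)] -> total=2
Click 3 (2,3) count=2: revealed 1 new [(2,3)] -> total=3
Click 4 (0,5) count=0: revealed 4 new [(0,4) (0,5) (1,4) (1,5)] -> total=7

Answer: #...##
....##
...#..
..#...
......
......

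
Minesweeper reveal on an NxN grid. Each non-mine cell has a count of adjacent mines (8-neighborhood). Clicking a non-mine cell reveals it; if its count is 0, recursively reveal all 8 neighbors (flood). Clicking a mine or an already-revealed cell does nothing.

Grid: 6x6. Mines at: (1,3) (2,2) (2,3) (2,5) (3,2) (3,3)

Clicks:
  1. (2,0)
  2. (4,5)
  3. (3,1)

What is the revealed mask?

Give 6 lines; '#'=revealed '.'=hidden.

Click 1 (2,0) count=0: revealed 24 new [(0,0) (0,1) (0,2) (1,0) (1,1) (1,2) (2,0) (2,1) (3,0) (3,1) (3,4) (3,5) (4,0) (4,1) (4,2) (4,3) (4,4) (4,5) (5,0) (5,1) (5,2) (5,3) (5,4) (5,5)] -> total=24
Click 2 (4,5) count=0: revealed 0 new [(none)] -> total=24
Click 3 (3,1) count=2: revealed 0 new [(none)] -> total=24

Answer: ###...
###...
##....
##..##
######
######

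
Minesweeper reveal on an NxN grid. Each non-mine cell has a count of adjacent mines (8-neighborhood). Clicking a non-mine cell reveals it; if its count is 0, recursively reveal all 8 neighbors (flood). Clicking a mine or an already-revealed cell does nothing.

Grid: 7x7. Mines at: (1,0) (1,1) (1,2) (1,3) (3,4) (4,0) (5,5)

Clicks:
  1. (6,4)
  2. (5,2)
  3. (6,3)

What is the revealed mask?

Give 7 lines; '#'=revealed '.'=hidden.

Click 1 (6,4) count=1: revealed 1 new [(6,4)] -> total=1
Click 2 (5,2) count=0: revealed 19 new [(2,1) (2,2) (2,3) (3,1) (3,2) (3,3) (4,1) (4,2) (4,3) (4,4) (5,0) (5,1) (5,2) (5,3) (5,4) (6,0) (6,1) (6,2) (6,3)] -> total=20
Click 3 (6,3) count=0: revealed 0 new [(none)] -> total=20

Answer: .......
.......
.###...
.###...
.####..
#####..
#####..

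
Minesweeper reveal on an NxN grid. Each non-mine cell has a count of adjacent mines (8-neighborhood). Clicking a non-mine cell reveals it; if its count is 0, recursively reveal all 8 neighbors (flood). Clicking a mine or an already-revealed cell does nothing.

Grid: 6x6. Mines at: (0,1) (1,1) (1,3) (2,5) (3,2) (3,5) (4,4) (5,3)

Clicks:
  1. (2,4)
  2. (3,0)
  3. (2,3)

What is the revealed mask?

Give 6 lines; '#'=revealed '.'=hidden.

Answer: ......
......
##.##.
##....
###...
###...

Derivation:
Click 1 (2,4) count=3: revealed 1 new [(2,4)] -> total=1
Click 2 (3,0) count=0: revealed 10 new [(2,0) (2,1) (3,0) (3,1) (4,0) (4,1) (4,2) (5,0) (5,1) (5,2)] -> total=11
Click 3 (2,3) count=2: revealed 1 new [(2,3)] -> total=12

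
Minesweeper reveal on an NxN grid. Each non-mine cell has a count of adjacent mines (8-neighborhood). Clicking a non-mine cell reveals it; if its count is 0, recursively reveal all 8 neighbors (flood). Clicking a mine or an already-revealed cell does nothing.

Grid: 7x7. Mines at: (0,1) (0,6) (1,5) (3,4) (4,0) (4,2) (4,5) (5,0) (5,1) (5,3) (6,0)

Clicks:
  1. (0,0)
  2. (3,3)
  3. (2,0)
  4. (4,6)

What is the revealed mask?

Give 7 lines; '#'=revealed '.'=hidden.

Answer: #.###..
#####..
#####..
####...
......#
.......
.......

Derivation:
Click 1 (0,0) count=1: revealed 1 new [(0,0)] -> total=1
Click 2 (3,3) count=2: revealed 1 new [(3,3)] -> total=2
Click 3 (2,0) count=0: revealed 16 new [(0,2) (0,3) (0,4) (1,0) (1,1) (1,2) (1,3) (1,4) (2,0) (2,1) (2,2) (2,3) (2,4) (3,0) (3,1) (3,2)] -> total=18
Click 4 (4,6) count=1: revealed 1 new [(4,6)] -> total=19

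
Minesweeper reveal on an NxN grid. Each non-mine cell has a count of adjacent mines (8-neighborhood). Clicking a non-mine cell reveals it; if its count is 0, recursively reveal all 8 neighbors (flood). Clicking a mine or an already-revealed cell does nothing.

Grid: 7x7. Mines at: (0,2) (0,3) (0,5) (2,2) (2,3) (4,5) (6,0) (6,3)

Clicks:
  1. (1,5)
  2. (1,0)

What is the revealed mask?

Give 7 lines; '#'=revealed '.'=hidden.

Click 1 (1,5) count=1: revealed 1 new [(1,5)] -> total=1
Click 2 (1,0) count=0: revealed 21 new [(0,0) (0,1) (1,0) (1,1) (2,0) (2,1) (3,0) (3,1) (3,2) (3,3) (3,4) (4,0) (4,1) (4,2) (4,3) (4,4) (5,0) (5,1) (5,2) (5,3) (5,4)] -> total=22

Answer: ##.....
##...#.
##.....
#####..
#####..
#####..
.......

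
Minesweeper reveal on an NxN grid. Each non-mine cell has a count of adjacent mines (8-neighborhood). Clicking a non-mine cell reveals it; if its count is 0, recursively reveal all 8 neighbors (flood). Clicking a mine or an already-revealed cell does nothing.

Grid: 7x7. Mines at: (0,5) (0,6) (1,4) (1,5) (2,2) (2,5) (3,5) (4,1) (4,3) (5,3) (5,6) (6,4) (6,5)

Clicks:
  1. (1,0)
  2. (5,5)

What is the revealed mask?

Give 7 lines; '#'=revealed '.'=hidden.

Answer: ####...
####...
##.....
##.....
.......
.....#.
.......

Derivation:
Click 1 (1,0) count=0: revealed 12 new [(0,0) (0,1) (0,2) (0,3) (1,0) (1,1) (1,2) (1,3) (2,0) (2,1) (3,0) (3,1)] -> total=12
Click 2 (5,5) count=3: revealed 1 new [(5,5)] -> total=13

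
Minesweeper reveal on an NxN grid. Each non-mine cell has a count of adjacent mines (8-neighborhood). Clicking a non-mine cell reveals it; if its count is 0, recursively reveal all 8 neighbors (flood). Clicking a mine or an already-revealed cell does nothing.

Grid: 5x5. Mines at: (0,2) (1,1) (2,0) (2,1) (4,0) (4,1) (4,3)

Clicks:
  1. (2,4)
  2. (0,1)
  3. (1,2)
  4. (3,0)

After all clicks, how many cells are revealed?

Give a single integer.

Answer: 13

Derivation:
Click 1 (2,4) count=0: revealed 11 new [(0,3) (0,4) (1,2) (1,3) (1,4) (2,2) (2,3) (2,4) (3,2) (3,3) (3,4)] -> total=11
Click 2 (0,1) count=2: revealed 1 new [(0,1)] -> total=12
Click 3 (1,2) count=3: revealed 0 new [(none)] -> total=12
Click 4 (3,0) count=4: revealed 1 new [(3,0)] -> total=13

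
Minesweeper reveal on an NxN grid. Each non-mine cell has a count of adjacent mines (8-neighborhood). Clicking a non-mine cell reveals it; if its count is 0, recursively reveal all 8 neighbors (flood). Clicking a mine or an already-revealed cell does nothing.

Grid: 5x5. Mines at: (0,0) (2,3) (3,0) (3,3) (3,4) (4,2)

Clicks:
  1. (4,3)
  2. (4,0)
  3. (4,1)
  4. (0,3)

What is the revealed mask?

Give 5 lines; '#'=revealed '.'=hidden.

Answer: .####
.####
.....
.....
##.#.

Derivation:
Click 1 (4,3) count=3: revealed 1 new [(4,3)] -> total=1
Click 2 (4,0) count=1: revealed 1 new [(4,0)] -> total=2
Click 3 (4,1) count=2: revealed 1 new [(4,1)] -> total=3
Click 4 (0,3) count=0: revealed 8 new [(0,1) (0,2) (0,3) (0,4) (1,1) (1,2) (1,3) (1,4)] -> total=11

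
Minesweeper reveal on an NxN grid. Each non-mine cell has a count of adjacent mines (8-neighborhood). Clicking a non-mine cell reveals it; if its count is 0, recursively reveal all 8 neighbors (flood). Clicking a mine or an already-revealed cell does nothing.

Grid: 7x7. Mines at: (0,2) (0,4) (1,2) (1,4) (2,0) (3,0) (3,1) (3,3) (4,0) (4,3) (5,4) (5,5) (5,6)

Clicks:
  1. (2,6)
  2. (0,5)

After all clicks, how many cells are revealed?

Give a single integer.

Click 1 (2,6) count=0: revealed 13 new [(0,5) (0,6) (1,5) (1,6) (2,4) (2,5) (2,6) (3,4) (3,5) (3,6) (4,4) (4,5) (4,6)] -> total=13
Click 2 (0,5) count=2: revealed 0 new [(none)] -> total=13

Answer: 13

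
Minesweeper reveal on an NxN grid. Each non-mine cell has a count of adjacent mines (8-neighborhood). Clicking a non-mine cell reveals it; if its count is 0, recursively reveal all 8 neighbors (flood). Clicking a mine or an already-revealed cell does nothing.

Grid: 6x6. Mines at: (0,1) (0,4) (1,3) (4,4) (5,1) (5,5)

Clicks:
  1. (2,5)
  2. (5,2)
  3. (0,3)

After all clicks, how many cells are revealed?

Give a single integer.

Answer: 8

Derivation:
Click 1 (2,5) count=0: revealed 6 new [(1,4) (1,5) (2,4) (2,5) (3,4) (3,5)] -> total=6
Click 2 (5,2) count=1: revealed 1 new [(5,2)] -> total=7
Click 3 (0,3) count=2: revealed 1 new [(0,3)] -> total=8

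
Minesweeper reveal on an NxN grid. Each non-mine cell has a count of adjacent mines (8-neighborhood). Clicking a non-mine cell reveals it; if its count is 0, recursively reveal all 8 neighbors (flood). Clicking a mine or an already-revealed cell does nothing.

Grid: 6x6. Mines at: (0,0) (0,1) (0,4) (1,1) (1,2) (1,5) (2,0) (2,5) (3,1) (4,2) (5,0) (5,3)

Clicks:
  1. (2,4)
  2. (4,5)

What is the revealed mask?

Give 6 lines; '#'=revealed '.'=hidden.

Click 1 (2,4) count=2: revealed 1 new [(2,4)] -> total=1
Click 2 (4,5) count=0: revealed 6 new [(3,4) (3,5) (4,4) (4,5) (5,4) (5,5)] -> total=7

Answer: ......
......
....#.
....##
....##
....##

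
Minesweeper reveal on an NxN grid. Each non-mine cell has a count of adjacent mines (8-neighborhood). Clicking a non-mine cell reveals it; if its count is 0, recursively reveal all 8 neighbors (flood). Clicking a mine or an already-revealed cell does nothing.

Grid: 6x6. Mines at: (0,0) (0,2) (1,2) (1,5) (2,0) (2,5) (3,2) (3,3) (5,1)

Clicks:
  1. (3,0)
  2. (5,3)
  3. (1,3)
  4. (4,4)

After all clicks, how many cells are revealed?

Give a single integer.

Click 1 (3,0) count=1: revealed 1 new [(3,0)] -> total=1
Click 2 (5,3) count=0: revealed 10 new [(3,4) (3,5) (4,2) (4,3) (4,4) (4,5) (5,2) (5,3) (5,4) (5,5)] -> total=11
Click 3 (1,3) count=2: revealed 1 new [(1,3)] -> total=12
Click 4 (4,4) count=1: revealed 0 new [(none)] -> total=12

Answer: 12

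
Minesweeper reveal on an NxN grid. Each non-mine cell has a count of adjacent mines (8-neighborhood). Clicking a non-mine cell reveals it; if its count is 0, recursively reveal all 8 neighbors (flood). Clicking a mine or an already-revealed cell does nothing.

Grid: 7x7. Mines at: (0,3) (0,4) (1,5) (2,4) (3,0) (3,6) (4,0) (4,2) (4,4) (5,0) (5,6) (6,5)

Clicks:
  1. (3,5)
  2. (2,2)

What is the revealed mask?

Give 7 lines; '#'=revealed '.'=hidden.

Answer: ###....
####...
####...
.###.#.
.......
.......
.......

Derivation:
Click 1 (3,5) count=3: revealed 1 new [(3,5)] -> total=1
Click 2 (2,2) count=0: revealed 14 new [(0,0) (0,1) (0,2) (1,0) (1,1) (1,2) (1,3) (2,0) (2,1) (2,2) (2,3) (3,1) (3,2) (3,3)] -> total=15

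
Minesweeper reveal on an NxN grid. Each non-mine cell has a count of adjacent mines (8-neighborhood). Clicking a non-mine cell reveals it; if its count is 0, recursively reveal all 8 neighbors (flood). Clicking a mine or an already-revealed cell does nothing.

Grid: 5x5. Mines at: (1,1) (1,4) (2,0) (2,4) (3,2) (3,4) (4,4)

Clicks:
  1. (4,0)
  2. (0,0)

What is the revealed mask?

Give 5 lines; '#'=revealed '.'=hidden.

Click 1 (4,0) count=0: revealed 4 new [(3,0) (3,1) (4,0) (4,1)] -> total=4
Click 2 (0,0) count=1: revealed 1 new [(0,0)] -> total=5

Answer: #....
.....
.....
##...
##...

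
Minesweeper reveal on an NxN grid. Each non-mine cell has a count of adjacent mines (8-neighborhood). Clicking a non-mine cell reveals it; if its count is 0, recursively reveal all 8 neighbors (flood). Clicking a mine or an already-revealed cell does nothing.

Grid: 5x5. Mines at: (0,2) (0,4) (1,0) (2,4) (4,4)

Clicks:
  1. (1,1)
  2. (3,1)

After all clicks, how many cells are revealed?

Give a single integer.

Answer: 15

Derivation:
Click 1 (1,1) count=2: revealed 1 new [(1,1)] -> total=1
Click 2 (3,1) count=0: revealed 14 new [(1,2) (1,3) (2,0) (2,1) (2,2) (2,3) (3,0) (3,1) (3,2) (3,3) (4,0) (4,1) (4,2) (4,3)] -> total=15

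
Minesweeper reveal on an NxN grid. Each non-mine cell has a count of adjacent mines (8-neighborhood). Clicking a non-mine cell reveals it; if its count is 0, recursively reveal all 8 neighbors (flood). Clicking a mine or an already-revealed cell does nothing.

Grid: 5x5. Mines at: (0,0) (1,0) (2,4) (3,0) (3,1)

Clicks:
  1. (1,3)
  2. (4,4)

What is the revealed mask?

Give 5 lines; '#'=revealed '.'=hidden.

Answer: .....
...#.
.....
..###
..###

Derivation:
Click 1 (1,3) count=1: revealed 1 new [(1,3)] -> total=1
Click 2 (4,4) count=0: revealed 6 new [(3,2) (3,3) (3,4) (4,2) (4,3) (4,4)] -> total=7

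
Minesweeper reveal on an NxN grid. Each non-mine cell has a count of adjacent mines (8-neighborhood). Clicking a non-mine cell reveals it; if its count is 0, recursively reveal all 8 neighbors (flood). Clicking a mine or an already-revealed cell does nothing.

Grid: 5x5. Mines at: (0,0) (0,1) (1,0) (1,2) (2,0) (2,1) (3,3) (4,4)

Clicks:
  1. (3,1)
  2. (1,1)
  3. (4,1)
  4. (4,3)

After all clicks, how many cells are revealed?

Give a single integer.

Answer: 8

Derivation:
Click 1 (3,1) count=2: revealed 1 new [(3,1)] -> total=1
Click 2 (1,1) count=6: revealed 1 new [(1,1)] -> total=2
Click 3 (4,1) count=0: revealed 5 new [(3,0) (3,2) (4,0) (4,1) (4,2)] -> total=7
Click 4 (4,3) count=2: revealed 1 new [(4,3)] -> total=8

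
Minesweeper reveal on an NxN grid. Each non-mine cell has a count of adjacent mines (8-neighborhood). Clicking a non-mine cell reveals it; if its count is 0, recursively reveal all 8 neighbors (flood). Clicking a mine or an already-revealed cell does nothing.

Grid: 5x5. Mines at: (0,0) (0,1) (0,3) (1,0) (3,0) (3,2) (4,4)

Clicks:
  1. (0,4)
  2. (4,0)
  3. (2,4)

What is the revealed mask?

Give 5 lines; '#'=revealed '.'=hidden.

Answer: ....#
...##
...##
...##
#....

Derivation:
Click 1 (0,4) count=1: revealed 1 new [(0,4)] -> total=1
Click 2 (4,0) count=1: revealed 1 new [(4,0)] -> total=2
Click 3 (2,4) count=0: revealed 6 new [(1,3) (1,4) (2,3) (2,4) (3,3) (3,4)] -> total=8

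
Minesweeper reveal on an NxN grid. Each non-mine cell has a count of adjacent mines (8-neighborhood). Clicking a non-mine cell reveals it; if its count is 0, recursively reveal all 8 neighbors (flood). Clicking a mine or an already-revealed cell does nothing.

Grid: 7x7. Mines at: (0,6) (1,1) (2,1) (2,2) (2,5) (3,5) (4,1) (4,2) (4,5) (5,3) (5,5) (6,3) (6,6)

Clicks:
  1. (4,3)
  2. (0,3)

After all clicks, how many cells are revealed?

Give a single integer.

Answer: 9

Derivation:
Click 1 (4,3) count=2: revealed 1 new [(4,3)] -> total=1
Click 2 (0,3) count=0: revealed 8 new [(0,2) (0,3) (0,4) (0,5) (1,2) (1,3) (1,4) (1,5)] -> total=9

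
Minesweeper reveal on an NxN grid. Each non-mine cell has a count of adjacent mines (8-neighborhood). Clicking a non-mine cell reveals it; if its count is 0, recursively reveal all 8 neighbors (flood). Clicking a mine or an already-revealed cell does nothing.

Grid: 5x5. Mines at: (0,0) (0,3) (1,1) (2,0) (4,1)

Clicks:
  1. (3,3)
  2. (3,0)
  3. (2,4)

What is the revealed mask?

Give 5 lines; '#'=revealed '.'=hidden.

Click 1 (3,3) count=0: revealed 12 new [(1,2) (1,3) (1,4) (2,2) (2,3) (2,4) (3,2) (3,3) (3,4) (4,2) (4,3) (4,4)] -> total=12
Click 2 (3,0) count=2: revealed 1 new [(3,0)] -> total=13
Click 3 (2,4) count=0: revealed 0 new [(none)] -> total=13

Answer: .....
..###
..###
#.###
..###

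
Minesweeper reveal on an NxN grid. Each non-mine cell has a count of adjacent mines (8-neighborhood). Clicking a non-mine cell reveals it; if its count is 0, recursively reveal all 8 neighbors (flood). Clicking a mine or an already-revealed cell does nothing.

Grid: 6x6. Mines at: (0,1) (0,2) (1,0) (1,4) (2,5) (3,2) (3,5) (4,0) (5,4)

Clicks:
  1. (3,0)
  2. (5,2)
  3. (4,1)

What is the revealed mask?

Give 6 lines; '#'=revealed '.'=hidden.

Answer: ......
......
......
#.....
.###..
.###..

Derivation:
Click 1 (3,0) count=1: revealed 1 new [(3,0)] -> total=1
Click 2 (5,2) count=0: revealed 6 new [(4,1) (4,2) (4,3) (5,1) (5,2) (5,3)] -> total=7
Click 3 (4,1) count=2: revealed 0 new [(none)] -> total=7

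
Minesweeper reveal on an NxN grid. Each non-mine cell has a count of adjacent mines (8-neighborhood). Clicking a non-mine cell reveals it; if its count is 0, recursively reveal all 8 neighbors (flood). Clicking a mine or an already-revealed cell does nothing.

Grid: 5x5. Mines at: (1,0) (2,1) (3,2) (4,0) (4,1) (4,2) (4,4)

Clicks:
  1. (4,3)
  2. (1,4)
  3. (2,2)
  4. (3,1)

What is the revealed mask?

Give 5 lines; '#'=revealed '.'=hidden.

Click 1 (4,3) count=3: revealed 1 new [(4,3)] -> total=1
Click 2 (1,4) count=0: revealed 13 new [(0,1) (0,2) (0,3) (0,4) (1,1) (1,2) (1,3) (1,4) (2,2) (2,3) (2,4) (3,3) (3,4)] -> total=14
Click 3 (2,2) count=2: revealed 0 new [(none)] -> total=14
Click 4 (3,1) count=5: revealed 1 new [(3,1)] -> total=15

Answer: .####
.####
..###
.#.##
...#.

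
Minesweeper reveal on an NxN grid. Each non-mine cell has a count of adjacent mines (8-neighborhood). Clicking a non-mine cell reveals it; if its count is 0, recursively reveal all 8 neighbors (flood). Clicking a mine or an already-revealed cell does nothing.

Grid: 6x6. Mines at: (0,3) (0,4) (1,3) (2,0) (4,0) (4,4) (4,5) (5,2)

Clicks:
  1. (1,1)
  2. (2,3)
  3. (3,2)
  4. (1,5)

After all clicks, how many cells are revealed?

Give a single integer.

Click 1 (1,1) count=1: revealed 1 new [(1,1)] -> total=1
Click 2 (2,3) count=1: revealed 1 new [(2,3)] -> total=2
Click 3 (3,2) count=0: revealed 8 new [(2,1) (2,2) (3,1) (3,2) (3,3) (4,1) (4,2) (4,3)] -> total=10
Click 4 (1,5) count=1: revealed 1 new [(1,5)] -> total=11

Answer: 11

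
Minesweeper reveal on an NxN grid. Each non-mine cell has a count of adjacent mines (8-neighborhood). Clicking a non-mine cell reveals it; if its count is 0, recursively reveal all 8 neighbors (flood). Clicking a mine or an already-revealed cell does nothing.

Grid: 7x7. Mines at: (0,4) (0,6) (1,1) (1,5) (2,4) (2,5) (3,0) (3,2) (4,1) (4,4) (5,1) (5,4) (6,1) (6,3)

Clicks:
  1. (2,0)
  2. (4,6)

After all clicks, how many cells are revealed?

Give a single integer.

Click 1 (2,0) count=2: revealed 1 new [(2,0)] -> total=1
Click 2 (4,6) count=0: revealed 8 new [(3,5) (3,6) (4,5) (4,6) (5,5) (5,6) (6,5) (6,6)] -> total=9

Answer: 9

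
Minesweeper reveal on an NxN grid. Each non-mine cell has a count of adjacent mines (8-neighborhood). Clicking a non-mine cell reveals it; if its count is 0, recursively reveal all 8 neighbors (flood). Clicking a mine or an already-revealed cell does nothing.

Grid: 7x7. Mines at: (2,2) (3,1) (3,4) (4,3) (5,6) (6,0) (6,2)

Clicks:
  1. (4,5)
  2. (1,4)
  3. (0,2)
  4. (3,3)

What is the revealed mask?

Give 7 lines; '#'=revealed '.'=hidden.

Click 1 (4,5) count=2: revealed 1 new [(4,5)] -> total=1
Click 2 (1,4) count=0: revealed 23 new [(0,0) (0,1) (0,2) (0,3) (0,4) (0,5) (0,6) (1,0) (1,1) (1,2) (1,3) (1,4) (1,5) (1,6) (2,0) (2,1) (2,3) (2,4) (2,5) (2,6) (3,5) (3,6) (4,6)] -> total=24
Click 3 (0,2) count=0: revealed 0 new [(none)] -> total=24
Click 4 (3,3) count=3: revealed 1 new [(3,3)] -> total=25

Answer: #######
#######
##.####
...#.##
.....##
.......
.......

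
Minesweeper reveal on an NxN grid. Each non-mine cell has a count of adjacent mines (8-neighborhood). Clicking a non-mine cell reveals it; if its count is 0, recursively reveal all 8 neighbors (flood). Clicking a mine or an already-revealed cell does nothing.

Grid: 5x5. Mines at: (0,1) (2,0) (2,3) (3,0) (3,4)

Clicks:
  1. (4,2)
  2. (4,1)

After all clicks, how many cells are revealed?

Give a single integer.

Answer: 6

Derivation:
Click 1 (4,2) count=0: revealed 6 new [(3,1) (3,2) (3,3) (4,1) (4,2) (4,3)] -> total=6
Click 2 (4,1) count=1: revealed 0 new [(none)] -> total=6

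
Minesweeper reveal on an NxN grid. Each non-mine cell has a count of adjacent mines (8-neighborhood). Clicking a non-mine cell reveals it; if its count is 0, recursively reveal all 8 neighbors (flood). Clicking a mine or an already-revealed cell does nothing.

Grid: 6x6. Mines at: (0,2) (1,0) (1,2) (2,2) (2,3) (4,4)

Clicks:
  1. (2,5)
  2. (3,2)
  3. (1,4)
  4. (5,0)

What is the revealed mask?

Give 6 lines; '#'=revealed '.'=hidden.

Answer: ...###
...###
##..##
######
####..
####..

Derivation:
Click 1 (2,5) count=0: revealed 10 new [(0,3) (0,4) (0,5) (1,3) (1,4) (1,5) (2,4) (2,5) (3,4) (3,5)] -> total=10
Click 2 (3,2) count=2: revealed 1 new [(3,2)] -> total=11
Click 3 (1,4) count=1: revealed 0 new [(none)] -> total=11
Click 4 (5,0) count=0: revealed 13 new [(2,0) (2,1) (3,0) (3,1) (3,3) (4,0) (4,1) (4,2) (4,3) (5,0) (5,1) (5,2) (5,3)] -> total=24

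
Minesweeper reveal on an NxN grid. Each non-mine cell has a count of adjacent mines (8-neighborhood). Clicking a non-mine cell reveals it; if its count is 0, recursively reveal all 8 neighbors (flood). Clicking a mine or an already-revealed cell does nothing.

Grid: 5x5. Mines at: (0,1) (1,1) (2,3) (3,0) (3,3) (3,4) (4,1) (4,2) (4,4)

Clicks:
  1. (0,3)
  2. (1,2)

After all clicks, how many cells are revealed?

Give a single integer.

Click 1 (0,3) count=0: revealed 6 new [(0,2) (0,3) (0,4) (1,2) (1,3) (1,4)] -> total=6
Click 2 (1,2) count=3: revealed 0 new [(none)] -> total=6

Answer: 6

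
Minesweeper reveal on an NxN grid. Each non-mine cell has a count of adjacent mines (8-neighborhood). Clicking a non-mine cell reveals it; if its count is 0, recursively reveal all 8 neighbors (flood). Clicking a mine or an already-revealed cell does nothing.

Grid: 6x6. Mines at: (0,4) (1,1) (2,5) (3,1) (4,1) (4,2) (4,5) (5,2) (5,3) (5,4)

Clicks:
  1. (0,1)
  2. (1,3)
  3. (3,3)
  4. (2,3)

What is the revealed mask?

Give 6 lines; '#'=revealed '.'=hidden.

Answer: .#....
..###.
..###.
..###.
......
......

Derivation:
Click 1 (0,1) count=1: revealed 1 new [(0,1)] -> total=1
Click 2 (1,3) count=1: revealed 1 new [(1,3)] -> total=2
Click 3 (3,3) count=1: revealed 1 new [(3,3)] -> total=3
Click 4 (2,3) count=0: revealed 7 new [(1,2) (1,4) (2,2) (2,3) (2,4) (3,2) (3,4)] -> total=10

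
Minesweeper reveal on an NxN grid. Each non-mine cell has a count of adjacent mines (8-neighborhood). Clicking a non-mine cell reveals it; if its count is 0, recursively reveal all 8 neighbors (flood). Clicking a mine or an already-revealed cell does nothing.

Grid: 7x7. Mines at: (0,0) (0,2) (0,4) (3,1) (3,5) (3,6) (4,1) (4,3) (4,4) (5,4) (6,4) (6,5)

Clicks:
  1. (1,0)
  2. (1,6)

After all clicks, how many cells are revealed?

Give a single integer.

Answer: 7

Derivation:
Click 1 (1,0) count=1: revealed 1 new [(1,0)] -> total=1
Click 2 (1,6) count=0: revealed 6 new [(0,5) (0,6) (1,5) (1,6) (2,5) (2,6)] -> total=7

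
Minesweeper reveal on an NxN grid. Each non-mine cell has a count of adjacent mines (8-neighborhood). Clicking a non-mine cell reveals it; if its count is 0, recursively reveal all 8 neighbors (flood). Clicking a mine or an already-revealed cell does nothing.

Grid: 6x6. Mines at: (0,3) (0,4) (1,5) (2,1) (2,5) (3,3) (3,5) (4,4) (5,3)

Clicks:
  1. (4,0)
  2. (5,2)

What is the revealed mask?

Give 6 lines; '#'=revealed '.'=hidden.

Click 1 (4,0) count=0: revealed 9 new [(3,0) (3,1) (3,2) (4,0) (4,1) (4,2) (5,0) (5,1) (5,2)] -> total=9
Click 2 (5,2) count=1: revealed 0 new [(none)] -> total=9

Answer: ......
......
......
###...
###...
###...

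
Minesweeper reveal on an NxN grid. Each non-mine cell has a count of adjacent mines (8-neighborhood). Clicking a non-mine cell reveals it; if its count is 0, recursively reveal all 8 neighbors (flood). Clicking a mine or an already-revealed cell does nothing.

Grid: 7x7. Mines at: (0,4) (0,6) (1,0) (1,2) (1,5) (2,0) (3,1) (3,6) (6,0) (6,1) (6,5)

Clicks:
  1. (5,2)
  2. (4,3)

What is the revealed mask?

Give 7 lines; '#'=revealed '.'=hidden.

Click 1 (5,2) count=1: revealed 1 new [(5,2)] -> total=1
Click 2 (4,3) count=0: revealed 18 new [(2,2) (2,3) (2,4) (2,5) (3,2) (3,3) (3,4) (3,5) (4,2) (4,3) (4,4) (4,5) (5,3) (5,4) (5,5) (6,2) (6,3) (6,4)] -> total=19

Answer: .......
.......
..####.
..####.
..####.
..####.
..###..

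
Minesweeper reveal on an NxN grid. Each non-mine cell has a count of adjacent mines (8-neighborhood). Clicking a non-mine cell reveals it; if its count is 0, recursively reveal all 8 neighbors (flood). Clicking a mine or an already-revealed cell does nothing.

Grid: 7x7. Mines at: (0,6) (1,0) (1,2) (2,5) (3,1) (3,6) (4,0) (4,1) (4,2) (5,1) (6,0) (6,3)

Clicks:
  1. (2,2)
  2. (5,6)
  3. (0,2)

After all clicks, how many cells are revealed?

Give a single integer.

Click 1 (2,2) count=2: revealed 1 new [(2,2)] -> total=1
Click 2 (5,6) count=0: revealed 14 new [(3,3) (3,4) (3,5) (4,3) (4,4) (4,5) (4,6) (5,3) (5,4) (5,5) (5,6) (6,4) (6,5) (6,6)] -> total=15
Click 3 (0,2) count=1: revealed 1 new [(0,2)] -> total=16

Answer: 16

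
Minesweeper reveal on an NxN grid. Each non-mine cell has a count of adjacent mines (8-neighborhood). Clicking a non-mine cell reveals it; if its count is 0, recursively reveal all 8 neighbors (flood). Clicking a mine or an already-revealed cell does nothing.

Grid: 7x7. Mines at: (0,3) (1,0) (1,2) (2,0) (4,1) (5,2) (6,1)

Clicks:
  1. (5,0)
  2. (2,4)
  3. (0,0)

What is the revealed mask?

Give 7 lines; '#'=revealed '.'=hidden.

Answer: #...###
...####
..#####
..#####
..#####
#..####
...####

Derivation:
Click 1 (5,0) count=2: revealed 1 new [(5,0)] -> total=1
Click 2 (2,4) count=0: revealed 30 new [(0,4) (0,5) (0,6) (1,3) (1,4) (1,5) (1,6) (2,2) (2,3) (2,4) (2,5) (2,6) (3,2) (3,3) (3,4) (3,5) (3,6) (4,2) (4,3) (4,4) (4,5) (4,6) (5,3) (5,4) (5,5) (5,6) (6,3) (6,4) (6,5) (6,6)] -> total=31
Click 3 (0,0) count=1: revealed 1 new [(0,0)] -> total=32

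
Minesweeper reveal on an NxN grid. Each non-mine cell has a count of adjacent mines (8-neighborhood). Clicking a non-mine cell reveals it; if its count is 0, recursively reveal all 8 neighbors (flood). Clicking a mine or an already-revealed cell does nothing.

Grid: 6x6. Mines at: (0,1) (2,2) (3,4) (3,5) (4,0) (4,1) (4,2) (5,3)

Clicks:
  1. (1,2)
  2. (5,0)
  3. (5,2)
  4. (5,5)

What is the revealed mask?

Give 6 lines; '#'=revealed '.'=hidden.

Click 1 (1,2) count=2: revealed 1 new [(1,2)] -> total=1
Click 2 (5,0) count=2: revealed 1 new [(5,0)] -> total=2
Click 3 (5,2) count=3: revealed 1 new [(5,2)] -> total=3
Click 4 (5,5) count=0: revealed 4 new [(4,4) (4,5) (5,4) (5,5)] -> total=7

Answer: ......
..#...
......
......
....##
#.#.##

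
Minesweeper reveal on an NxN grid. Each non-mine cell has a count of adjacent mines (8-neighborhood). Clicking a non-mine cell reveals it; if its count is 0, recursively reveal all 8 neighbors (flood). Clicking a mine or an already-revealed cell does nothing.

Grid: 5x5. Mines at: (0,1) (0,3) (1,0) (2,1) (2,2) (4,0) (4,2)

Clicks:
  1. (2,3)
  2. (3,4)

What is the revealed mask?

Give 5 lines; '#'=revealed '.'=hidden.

Answer: .....
...##
...##
...##
...##

Derivation:
Click 1 (2,3) count=1: revealed 1 new [(2,3)] -> total=1
Click 2 (3,4) count=0: revealed 7 new [(1,3) (1,4) (2,4) (3,3) (3,4) (4,3) (4,4)] -> total=8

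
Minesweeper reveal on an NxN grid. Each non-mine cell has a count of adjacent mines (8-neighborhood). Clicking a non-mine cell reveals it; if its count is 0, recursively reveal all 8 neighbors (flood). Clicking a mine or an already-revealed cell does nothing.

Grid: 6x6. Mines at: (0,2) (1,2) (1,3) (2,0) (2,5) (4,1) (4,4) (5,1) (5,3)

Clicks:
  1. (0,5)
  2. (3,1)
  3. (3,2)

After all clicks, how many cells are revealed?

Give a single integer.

Click 1 (0,5) count=0: revealed 4 new [(0,4) (0,5) (1,4) (1,5)] -> total=4
Click 2 (3,1) count=2: revealed 1 new [(3,1)] -> total=5
Click 3 (3,2) count=1: revealed 1 new [(3,2)] -> total=6

Answer: 6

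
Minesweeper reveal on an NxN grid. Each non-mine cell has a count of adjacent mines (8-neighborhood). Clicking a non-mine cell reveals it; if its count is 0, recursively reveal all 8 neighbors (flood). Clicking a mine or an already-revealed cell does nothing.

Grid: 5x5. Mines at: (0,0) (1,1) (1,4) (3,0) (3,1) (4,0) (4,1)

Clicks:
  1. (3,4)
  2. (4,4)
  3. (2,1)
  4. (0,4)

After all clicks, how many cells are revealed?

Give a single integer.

Click 1 (3,4) count=0: revealed 9 new [(2,2) (2,3) (2,4) (3,2) (3,3) (3,4) (4,2) (4,3) (4,4)] -> total=9
Click 2 (4,4) count=0: revealed 0 new [(none)] -> total=9
Click 3 (2,1) count=3: revealed 1 new [(2,1)] -> total=10
Click 4 (0,4) count=1: revealed 1 new [(0,4)] -> total=11

Answer: 11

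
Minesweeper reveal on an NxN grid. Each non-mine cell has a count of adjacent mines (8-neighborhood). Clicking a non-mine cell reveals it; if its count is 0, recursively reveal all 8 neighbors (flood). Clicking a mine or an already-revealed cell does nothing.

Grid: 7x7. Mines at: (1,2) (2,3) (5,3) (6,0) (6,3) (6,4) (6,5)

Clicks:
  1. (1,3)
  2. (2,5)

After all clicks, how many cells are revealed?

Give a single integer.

Click 1 (1,3) count=2: revealed 1 new [(1,3)] -> total=1
Click 2 (2,5) count=0: revealed 19 new [(0,3) (0,4) (0,5) (0,6) (1,4) (1,5) (1,6) (2,4) (2,5) (2,6) (3,4) (3,5) (3,6) (4,4) (4,5) (4,6) (5,4) (5,5) (5,6)] -> total=20

Answer: 20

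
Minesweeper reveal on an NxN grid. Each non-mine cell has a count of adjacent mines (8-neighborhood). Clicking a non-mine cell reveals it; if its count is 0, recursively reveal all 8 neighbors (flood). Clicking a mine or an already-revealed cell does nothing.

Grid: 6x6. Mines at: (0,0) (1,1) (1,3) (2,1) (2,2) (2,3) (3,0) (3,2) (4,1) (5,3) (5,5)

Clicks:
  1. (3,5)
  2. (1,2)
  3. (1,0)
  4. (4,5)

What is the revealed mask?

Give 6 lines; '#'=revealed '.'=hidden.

Answer: ....##
#.#.##
....##
....##
....##
......

Derivation:
Click 1 (3,5) count=0: revealed 10 new [(0,4) (0,5) (1,4) (1,5) (2,4) (2,5) (3,4) (3,5) (4,4) (4,5)] -> total=10
Click 2 (1,2) count=5: revealed 1 new [(1,2)] -> total=11
Click 3 (1,0) count=3: revealed 1 new [(1,0)] -> total=12
Click 4 (4,5) count=1: revealed 0 new [(none)] -> total=12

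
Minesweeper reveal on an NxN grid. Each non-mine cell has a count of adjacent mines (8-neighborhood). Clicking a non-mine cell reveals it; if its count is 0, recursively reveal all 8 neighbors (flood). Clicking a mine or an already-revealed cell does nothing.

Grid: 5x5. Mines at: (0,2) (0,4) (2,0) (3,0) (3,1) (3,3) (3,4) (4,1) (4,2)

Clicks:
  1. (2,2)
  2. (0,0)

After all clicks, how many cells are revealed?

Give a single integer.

Answer: 5

Derivation:
Click 1 (2,2) count=2: revealed 1 new [(2,2)] -> total=1
Click 2 (0,0) count=0: revealed 4 new [(0,0) (0,1) (1,0) (1,1)] -> total=5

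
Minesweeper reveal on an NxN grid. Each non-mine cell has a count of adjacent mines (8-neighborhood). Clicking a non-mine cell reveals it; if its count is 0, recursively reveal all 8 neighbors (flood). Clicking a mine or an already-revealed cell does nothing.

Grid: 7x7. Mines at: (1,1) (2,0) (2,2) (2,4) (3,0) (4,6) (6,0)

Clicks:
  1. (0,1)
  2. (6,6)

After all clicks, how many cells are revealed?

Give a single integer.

Click 1 (0,1) count=1: revealed 1 new [(0,1)] -> total=1
Click 2 (6,6) count=0: revealed 22 new [(3,1) (3,2) (3,3) (3,4) (3,5) (4,1) (4,2) (4,3) (4,4) (4,5) (5,1) (5,2) (5,3) (5,4) (5,5) (5,6) (6,1) (6,2) (6,3) (6,4) (6,5) (6,6)] -> total=23

Answer: 23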